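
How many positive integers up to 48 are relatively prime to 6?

6 = 2·3. Inclusion–exclusion on these primes:
48 − ⌊48/2⌋ − ⌊48/3⌋ + ⌊48/6⌋ = 16

16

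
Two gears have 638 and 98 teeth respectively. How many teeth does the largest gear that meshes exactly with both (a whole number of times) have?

2

638 = 2 · 11 · 29
98 = 2 · 7²
Common: 2 = 2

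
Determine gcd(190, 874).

38

190 = 2 · 5 · 19
874 = 2 · 19 · 23
Common: 2 · 19 = 38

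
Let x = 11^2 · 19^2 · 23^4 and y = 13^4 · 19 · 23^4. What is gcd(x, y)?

min exponent per shared prime: 19 · 23^4 = 5316979

5316979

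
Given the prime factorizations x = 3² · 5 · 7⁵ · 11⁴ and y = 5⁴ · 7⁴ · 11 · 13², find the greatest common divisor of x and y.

min exponent per shared prime: 5 · 7⁴ · 11 = 132055

132055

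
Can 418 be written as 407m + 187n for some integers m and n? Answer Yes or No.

Yes

By Bézout, 407m + 187n = 418 has integer solutions iff gcd(407, 187) | 418.
Euclid: 407 = 2·187 + 33; 187 = 5·33 + 22; 33 = 1·22 + 11; 22 = 2·11 + 0. gcd = 11; 418 mod 11 = 0. Yes.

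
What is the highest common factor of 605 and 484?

605 = 5 · 11²
484 = 2² · 11²
Common: 11² = 121

121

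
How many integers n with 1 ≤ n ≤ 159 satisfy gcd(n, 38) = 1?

76

Prime factors of 38: 2, 19. Count integers ≤ 159 divisible by none of them.
By inclusion–exclusion: 159 − ⌊159/2⌋ − ⌊159/19⌋ + ⌊159/38⌋ = 76.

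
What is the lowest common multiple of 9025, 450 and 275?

lcm(9025, 450) = 9025·450/gcd = 4061250/25 = 162450
lcm(162450, 275) = 162450·275/gcd = 44673750/25 = 1786950

1786950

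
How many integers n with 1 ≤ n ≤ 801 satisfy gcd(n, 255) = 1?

401

Prime factors of 255: 3, 5, 17. Count integers ≤ 801 divisible by none of them.
By inclusion–exclusion: 801 − ⌊801/3⌋ − ⌊801/5⌋ − ⌊801/17⌋ + ⌊801/15⌋ + ⌊801/51⌋ + ⌊801/85⌋ − ⌊801/255⌋ = 401.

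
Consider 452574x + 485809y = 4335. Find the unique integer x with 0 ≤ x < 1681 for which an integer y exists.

950

gcd(452574, 485809) = 289 (Euclid: 485809 = 1·452574 + 33235; 452574 = 13·33235 + 20519; 33235 = 1·20519 + 12716; 20519 = 1·12716 + 7803; 12716 = 1·7803 + 4913; 7803 = 1·4913 + 2890; 4913 = 1·2890 + 2023; 2890 = 1·2023 + 867; 2023 = 2·867 + 289; 867 = 3·289 + 0), and 289 | 4335.
Extended Euclid: 452574·(-497) + 485809·(463) = 289. Scale by 15: x₀ = -7455.
General solution x = x₀ + 1681t; reducing mod 1681 gives x = 950 (and y = -885).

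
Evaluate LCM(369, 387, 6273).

lcm(369, 387) = 369·387/gcd = 142803/9 = 15867
lcm(15867, 6273) = 15867·6273/gcd = 99533691/369 = 269739

269739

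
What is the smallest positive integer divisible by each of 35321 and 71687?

12115103

35321 = 11 · 13² · 19; 71687 = 7³ · 11 · 19
max exponents: 7³ · 11 · 13² · 19 = 12115103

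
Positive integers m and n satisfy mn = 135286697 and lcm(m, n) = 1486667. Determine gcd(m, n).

gcd·lcm = product, so gcd = 135286697/1486667 = 91.

91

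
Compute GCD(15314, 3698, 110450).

2

gcd(15314, 3698): 15314 = 4·3698 + 522; 3698 = 7·522 + 44; 522 = 11·44 + 38; 44 = 1·38 + 6; 38 = 6·6 + 2; 6 = 3·2 + 0 → 2
gcd(2, 110450): 110450 = 55225·2 + 0 → 2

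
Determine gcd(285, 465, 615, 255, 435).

gcd(285, 465): 465 = 1·285 + 180; 285 = 1·180 + 105; 180 = 1·105 + 75; 105 = 1·75 + 30; 75 = 2·30 + 15; 30 = 2·15 + 0 → 15
gcd(15, 615): 615 = 41·15 + 0 → 15
gcd(15, 255): 255 = 17·15 + 0 → 15
gcd(15, 435): 435 = 29·15 + 0 → 15

15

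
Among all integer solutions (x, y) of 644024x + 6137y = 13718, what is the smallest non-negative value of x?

Euclid: 644024 = 104·6137 + 5776; 6137 = 1·5776 + 361; 5776 = 16·361 + 0 → gcd = 361; 13718 = 361·38.
Back-substitution yields 644024·(-1) + 6137·(105) = 361, so one solution is x = -1·38 = -38, y = 105·38 = 3990.
Solutions in x differ by 6137/361 = 17; the one in [0, 17) is -38 mod 17 = 13.

13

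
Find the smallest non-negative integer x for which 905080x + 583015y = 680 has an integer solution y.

Euclid: 905080 = 1·583015 + 322065; 583015 = 1·322065 + 260950; 322065 = 1·260950 + 61115; 260950 = 4·61115 + 16490; 61115 = 3·16490 + 11645; 16490 = 1·11645 + 4845; 11645 = 2·4845 + 1955; 4845 = 2·1955 + 935; 1955 = 2·935 + 85; 935 = 11·85 + 0 → gcd = 85; 680 = 85·8.
Back-substitution yields 905080·(601) + 583015·(-933) = 85, so one solution is x = 601·8 = 4808, y = -933·8 = -7464.
Solutions in x differ by 583015/85 = 6859; the one in [0, 6859) is 4808 mod 6859 = 4808.

4808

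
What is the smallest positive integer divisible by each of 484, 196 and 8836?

484 = 2² · 11²; 196 = 2² · 7²; 8836 = 2² · 47²
lcm takes max exponent of each prime: 2² · 7² · 11² · 47² = 52388644

52388644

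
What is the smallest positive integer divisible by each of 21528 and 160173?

29471832

21528 = 2³ · 3² · 13 · 23; 160173 = 3² · 13 · 37²
max exponents: 2³ · 3² · 13 · 23 · 37² = 29471832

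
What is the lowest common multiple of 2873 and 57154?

gcd first: 57154 = 19·2873 + 2567; 2873 = 1·2567 + 306; 2567 = 8·306 + 119; 306 = 2·119 + 68; 119 = 1·68 + 51; 68 = 1·51 + 17; 51 = 3·17 + 0 → gcd = 17
lcm = 2873·57154/gcd = 164203442/17 = 9659026

9659026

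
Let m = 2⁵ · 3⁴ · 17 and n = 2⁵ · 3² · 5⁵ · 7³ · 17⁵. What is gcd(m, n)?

min exponent per shared prime: 2⁵ · 3² · 17 = 4896

4896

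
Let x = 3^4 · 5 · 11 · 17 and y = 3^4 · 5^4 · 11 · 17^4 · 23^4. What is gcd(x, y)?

75735

min exponent per shared prime: 3^4 · 5 · 11 · 17 = 75735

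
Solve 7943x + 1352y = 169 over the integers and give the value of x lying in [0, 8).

gcd(7943, 1352) = 169 (Euclid: 7943 = 5·1352 + 1183; 1352 = 1·1183 + 169; 1183 = 7·169 + 0), and 169 | 169.
Extended Euclid: 7943·(-1) + 1352·(6) = 169. Scale by 1: x₀ = -1.
General solution x = x₀ + 8t; reducing mod 8 gives x = 7 (and y = -41).

7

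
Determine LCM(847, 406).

gcd first: 847 = 2·406 + 35; 406 = 11·35 + 21; 35 = 1·21 + 14; 21 = 1·14 + 7; 14 = 2·7 + 0 → gcd = 7
lcm = 847·406/gcd = 343882/7 = 49126

49126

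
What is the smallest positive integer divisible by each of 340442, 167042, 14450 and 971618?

4134744689450

340442 = 2 · 17² · 19 · 31; 167042 = 2 · 17⁴; 14450 = 2 · 5² · 17²; 971618 = 2 · 17² · 41²
lcm takes max exponent of each prime: 2 · 5² · 17⁴ · 19 · 31 · 41² = 4134744689450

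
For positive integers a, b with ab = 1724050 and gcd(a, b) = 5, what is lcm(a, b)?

344810

gcd·lcm = product, so lcm = 1724050/5 = 344810.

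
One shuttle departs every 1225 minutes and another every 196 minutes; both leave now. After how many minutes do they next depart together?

gcd first: 1225 = 6·196 + 49; 196 = 4·49 + 0 → gcd = 49
lcm = 1225·196/gcd = 240100/49 = 4900

4900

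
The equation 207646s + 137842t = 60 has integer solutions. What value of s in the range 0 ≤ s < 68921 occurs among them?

60023

gcd(207646, 137842) = 2 (Euclid: 207646 = 1·137842 + 69804; 137842 = 1·69804 + 68038; 69804 = 1·68038 + 1766; 68038 = 38·1766 + 930; 1766 = 1·930 + 836; 930 = 1·836 + 94; 836 = 8·94 + 84; 94 = 1·84 + 10; 84 = 8·10 + 4; 10 = 2·4 + 2; 4 = 2·2 + 0), and 2 | 60.
Extended Euclid: 207646·(-27865) + 137842·(41976) = 2. Scale by 30: s₀ = -835950.
General solution s = s₀ + 68921k; reducing mod 68921 gives s = 60023 (and t = -90419).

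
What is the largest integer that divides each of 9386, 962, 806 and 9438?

26

gcd(9386, 962): 9386 = 9·962 + 728; 962 = 1·728 + 234; 728 = 3·234 + 26; 234 = 9·26 + 0 → 26
gcd(26, 806): 806 = 31·26 + 0 → 26
gcd(26, 9438): 9438 = 363·26 + 0 → 26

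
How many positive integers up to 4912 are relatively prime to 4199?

Prime factors of 4199: 13, 17, 19. Count integers ≤ 4912 divisible by none of them.
By inclusion–exclusion: 4912 − ⌊4912/13⌋ − ⌊4912/17⌋ − ⌊4912/19⌋ + ⌊4912/221⌋ + ⌊4912/247⌋ + ⌊4912/323⌋ − ⌊4912/4199⌋ = 4044.

4044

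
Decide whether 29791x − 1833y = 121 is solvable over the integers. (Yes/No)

Yes

By Bézout, 29791x − 1833y = 121 has integer solutions iff gcd(29791, 1833) | 121.
Euclid: 29791 = 16·1833 + 463; 1833 = 3·463 + 444; 463 = 1·444 + 19; 444 = 23·19 + 7; 19 = 2·7 + 5; 7 = 1·5 + 2; 5 = 2·2 + 1; 2 = 2·1 + 0. gcd = 1; 121 mod 1 = 0. Yes.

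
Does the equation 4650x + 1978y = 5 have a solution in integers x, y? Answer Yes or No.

No

gcd(4650, 1978): 4650 = 2·1978 + 694; 1978 = 2·694 + 590; 694 = 1·590 + 104; 590 = 5·104 + 70; 104 = 1·70 + 34; 70 = 2·34 + 2; 34 = 17·2 + 0 → 2
2 does not divide 5, so a solution does not exist.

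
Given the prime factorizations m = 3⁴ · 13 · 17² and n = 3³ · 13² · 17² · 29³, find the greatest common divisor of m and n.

min exponent per shared prime: 3³ · 13 · 17² = 101439

101439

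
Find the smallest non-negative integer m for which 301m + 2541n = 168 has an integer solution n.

9

gcd(301, 2541) = 7 (Euclid: 2541 = 8·301 + 133; 301 = 2·133 + 35; 133 = 3·35 + 28; 35 = 1·28 + 7; 28 = 4·7 + 0), and 7 | 168.
Extended Euclid: 301·(76) + 2541·(-9) = 7. Scale by 24: m₀ = 1824.
General solution m = m₀ + 363t; reducing mod 363 gives m = 9 (and n = -1).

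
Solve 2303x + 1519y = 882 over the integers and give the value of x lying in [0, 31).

Reduce mod 1519: 2303x ≡ 882 (mod 1519). With g = gcd(2303, 1519) = 49 dividing 882, divide through: 47x ≡ 18 (mod 31).
Since gcd(47, 31) = 1, x ≡ 18·(47)⁻¹ ≡ 5 (mod 31). Smallest non-negative: 5.

5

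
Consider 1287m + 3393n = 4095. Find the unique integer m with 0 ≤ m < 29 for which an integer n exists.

19

Euclid: 3393 = 2·1287 + 819; 1287 = 1·819 + 468; 819 = 1·468 + 351; 468 = 1·351 + 117; 351 = 3·117 + 0 → gcd = 117; 4095 = 117·35.
Back-substitution yields 1287·(8) + 3393·(-3) = 117, so one solution is m = 8·35 = 280, n = -3·35 = -105.
Solutions in m differ by 3393/117 = 29; the one in [0, 29) is 280 mod 29 = 19.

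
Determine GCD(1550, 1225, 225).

25

1550 = 2 · 5² · 31; 1225 = 5² · 7²; 225 = 3² · 5²
gcd takes min exponent of each prime: 5² = 25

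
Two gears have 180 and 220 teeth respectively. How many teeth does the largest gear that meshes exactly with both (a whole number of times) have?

20

Euclid: 220 = 1·180 + 40; 180 = 4·40 + 20; 40 = 2·20 + 0. Last nonzero remainder: 20.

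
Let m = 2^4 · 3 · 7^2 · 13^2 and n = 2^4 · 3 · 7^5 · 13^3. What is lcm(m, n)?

1772398992

max exponent per prime: 2^4 · 3 · 7^5 · 13^3 = 1772398992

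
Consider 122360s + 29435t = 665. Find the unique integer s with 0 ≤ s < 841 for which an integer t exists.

Reduce mod 29435: 122360s ≡ 665 (mod 29435). With g = gcd(122360, 29435) = 35 dividing 665, divide through: 3496s ≡ 19 (mod 841).
Since gcd(3496, 841) = 1, s ≡ 19·(3496)⁻¹ ≡ 32 (mod 841). Smallest non-negative: 32.

32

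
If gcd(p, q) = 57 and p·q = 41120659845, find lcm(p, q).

721415085

gcd·lcm = product, so lcm = 41120659845/57 = 721415085.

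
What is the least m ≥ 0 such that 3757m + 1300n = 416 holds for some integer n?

Reduce mod 1300: 3757m ≡ 416 (mod 1300). With g = gcd(3757, 1300) = 13 dividing 416, divide through: 289m ≡ 32 (mod 100).
Since gcd(289, 100) = 1, m ≡ 32·(289)⁻¹ ≡ 88 (mod 100). Smallest non-negative: 88.

88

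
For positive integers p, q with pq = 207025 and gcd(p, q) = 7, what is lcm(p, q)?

29575

gcd·lcm = product, so lcm = 207025/7 = 29575.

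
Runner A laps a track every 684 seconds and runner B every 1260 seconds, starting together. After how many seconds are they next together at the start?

gcd first: 1260 = 1·684 + 576; 684 = 1·576 + 108; 576 = 5·108 + 36; 108 = 3·36 + 0 → gcd = 36
lcm = 684·1260/gcd = 861840/36 = 23940

23940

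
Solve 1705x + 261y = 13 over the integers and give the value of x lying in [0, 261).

gcd(1705, 261) = 1 (Euclid: 1705 = 6·261 + 139; 261 = 1·139 + 122; 139 = 1·122 + 17; 122 = 7·17 + 3; 17 = 5·3 + 2; 3 = 1·2 + 1; 2 = 2·1 + 0), and 1 | 13.
Extended Euclid: 1705·(-92) + 261·(601) = 1. Scale by 13: x₀ = -1196.
General solution x = x₀ + 261t; reducing mod 261 gives x = 109 (and y = -712).

109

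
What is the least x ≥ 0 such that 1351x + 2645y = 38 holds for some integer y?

883

gcd(1351, 2645) = 1 (Euclid: 2645 = 1·1351 + 1294; 1351 = 1·1294 + 57; 1294 = 22·57 + 40; 57 = 1·40 + 17; 40 = 2·17 + 6; 17 = 2·6 + 5; 6 = 1·5 + 1; 5 = 5·1 + 0), and 1 | 38.
Extended Euclid: 1351·(-464) + 2645·(237) = 1. Scale by 38: x₀ = -17632.
General solution x = x₀ + 2645t; reducing mod 2645 gives x = 883 (and y = -451).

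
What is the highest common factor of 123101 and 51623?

3971

Euclid: 123101 = 2·51623 + 19855; 51623 = 2·19855 + 11913; 19855 = 1·11913 + 7942; 11913 = 1·7942 + 3971; 7942 = 2·3971 + 0. Last nonzero remainder: 3971.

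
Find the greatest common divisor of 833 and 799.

833 = 7² · 17
799 = 17 · 47
Common: 17 = 17

17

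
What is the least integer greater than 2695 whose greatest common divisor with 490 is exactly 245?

Multiples of 245 above 2695: 245·12, 245·13, … . Need the cofactor coprime to 490/245 = 2.
Checking s = 12, 13, … the first with gcd(s, 2) = 1 is s = 13, giving 3185.

3185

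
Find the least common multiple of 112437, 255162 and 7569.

lcm(112437, 255162) = 112437·255162/gcd = 28689649794/3 = 9563216598
lcm(9563216598, 7569) = 9563216598·7569/gcd = 72383986430262/9 = 8042665158918

8042665158918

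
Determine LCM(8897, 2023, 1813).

8897 = 7 · 31 · 41; 2023 = 7 · 17²; 1813 = 7² · 37
lcm takes max exponent of each prime: 7² · 17² · 31 · 37 · 41 = 665949347

665949347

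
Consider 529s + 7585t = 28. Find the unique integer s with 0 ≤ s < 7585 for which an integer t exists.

3642

gcd(529, 7585) = 1 (Euclid: 7585 = 14·529 + 179; 529 = 2·179 + 171; 179 = 1·171 + 8; 171 = 21·8 + 3; 8 = 2·3 + 2; 3 = 1·2 + 1; 2 = 2·1 + 0), and 1 | 28.
Extended Euclid: 529·(2839) + 7585·(-198) = 1. Scale by 28: s₀ = 79492.
General solution s = s₀ + 7585k; reducing mod 7585 gives s = 3642 (and t = -254).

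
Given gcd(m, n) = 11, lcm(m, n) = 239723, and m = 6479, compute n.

m·n = gcd·lcm = 11·239723 = 2636953, so n = 2636953/6479 = 407.

407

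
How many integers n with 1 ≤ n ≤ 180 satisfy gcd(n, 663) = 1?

Prime factors of 663: 3, 13, 17. Count integers ≤ 180 divisible by none of them.
By inclusion–exclusion: 180 − ⌊180/3⌋ − ⌊180/13⌋ − ⌊180/17⌋ + ⌊180/39⌋ + ⌊180/51⌋ + ⌊180/221⌋ − ⌊180/663⌋ = 104.

104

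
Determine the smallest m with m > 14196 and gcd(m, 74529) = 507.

Multiples of 507 above 14196: 507·29, 507·30, … . Need the cofactor coprime to 74529/507 = 147.
Checking s = 29, 30, … the first with gcd(s, 147) = 1 is s = 29, giving 14703.

14703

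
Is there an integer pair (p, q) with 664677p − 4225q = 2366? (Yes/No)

gcd(664677, 4225): 664677 = 157·4225 + 1352; 4225 = 3·1352 + 169; 1352 = 8·169 + 0 → 169
169 divides 2366, so a solution exists.

Yes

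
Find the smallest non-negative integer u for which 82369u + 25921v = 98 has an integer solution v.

484

Reduce mod 25921: 82369u ≡ 98 (mod 25921). With g = gcd(82369, 25921) = 49 dividing 98, divide through: 1681u ≡ 2 (mod 529).
Since gcd(1681, 529) = 1, u ≡ 2·(1681)⁻¹ ≡ 484 (mod 529). Smallest non-negative: 484.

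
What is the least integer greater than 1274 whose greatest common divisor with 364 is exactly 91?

gcd(a, 364) = 91 forces 91 | a; write a = 91s. Then gcd(91s, 91·4) = 91·gcd(s, 4), so need gcd(s, 4) = 1.
91s > 1274 gives s ≥ 15. The least s ≥ 15 coprime to 4 is 15, so a = 91·15 = 1365.

1365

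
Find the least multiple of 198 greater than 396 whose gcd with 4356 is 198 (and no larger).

594

4356 = 198·22. Any x with gcd(x, 4356) = 198 is a multiple of 198, say 198s, with s coprime to 22.
Need s > 396/198, so s ≥ 3. First s ≥ 3 with gcd(s, 22) = 1 is s = 3. Thus x = 198·3 = 594.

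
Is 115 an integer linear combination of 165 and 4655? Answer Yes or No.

gcd(165, 4655): 4655 = 28·165 + 35; 165 = 4·35 + 25; 35 = 1·25 + 10; 25 = 2·10 + 5; 10 = 2·5 + 0 → 5
5 divides 115, so a solution exists.

Yes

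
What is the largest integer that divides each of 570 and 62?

Euclid: 570 = 9·62 + 12; 62 = 5·12 + 2; 12 = 6·2 + 0. Last nonzero remainder: 2.

2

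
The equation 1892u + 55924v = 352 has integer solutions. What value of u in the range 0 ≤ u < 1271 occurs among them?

414

gcd(1892, 55924) = 44 (Euclid: 55924 = 29·1892 + 1056; 1892 = 1·1056 + 836; 1056 = 1·836 + 220; 836 = 3·220 + 176; 220 = 1·176 + 44; 176 = 4·44 + 0), and 44 | 352.
Extended Euclid: 1892·(-266) + 55924·(9) = 44. Scale by 8: u₀ = -2128.
General solution u = u₀ + 1271t; reducing mod 1271 gives u = 414 (and v = -14).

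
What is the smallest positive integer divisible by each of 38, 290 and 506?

lcm(38, 290) = 38·290/gcd = 11020/2 = 5510
lcm(5510, 506) = 5510·506/gcd = 2788060/2 = 1394030

1394030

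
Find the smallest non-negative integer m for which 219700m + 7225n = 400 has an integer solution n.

103

Reduce mod 7225: 219700m ≡ 400 (mod 7225). With g = gcd(219700, 7225) = 25 dividing 400, divide through: 8788m ≡ 16 (mod 289).
Since gcd(8788, 289) = 1, m ≡ 16·(8788)⁻¹ ≡ 103 (mod 289). Smallest non-negative: 103.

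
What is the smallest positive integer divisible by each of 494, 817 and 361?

494 = 2 · 13 · 19; 817 = 19 · 43; 361 = 19²
lcm takes max exponent of each prime: 2 · 13 · 19² · 43 = 403598

403598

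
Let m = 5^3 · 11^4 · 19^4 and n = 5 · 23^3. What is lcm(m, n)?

max exponent per prime: 5^3 · 11^4 · 19^4 · 23^3 = 2901874762760875

2901874762760875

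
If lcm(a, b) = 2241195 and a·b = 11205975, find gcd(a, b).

gcd·lcm = product, so gcd = 11205975/2241195 = 5.

5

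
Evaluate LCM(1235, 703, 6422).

1188070

lcm(1235, 703) = 1235·703/gcd = 868205/19 = 45695
lcm(45695, 6422) = 45695·6422/gcd = 293453290/247 = 1188070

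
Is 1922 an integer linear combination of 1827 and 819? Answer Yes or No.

No

By Bézout, 1827x − 819y = 1922 has integer solutions iff gcd(1827, 819) | 1922.
Euclid: 1827 = 2·819 + 189; 819 = 4·189 + 63; 189 = 3·63 + 0. gcd = 63; 1922 mod 63 = 32. No.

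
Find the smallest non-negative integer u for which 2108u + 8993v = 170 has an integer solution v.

111

gcd(2108, 8993) = 17 (Euclid: 8993 = 4·2108 + 561; 2108 = 3·561 + 425; 561 = 1·425 + 136; 425 = 3·136 + 17; 136 = 8·17 + 0), and 17 | 170.
Extended Euclid: 2108·(64) + 8993·(-15) = 17. Scale by 10: u₀ = 640.
General solution u = u₀ + 529t; reducing mod 529 gives u = 111 (and v = -26).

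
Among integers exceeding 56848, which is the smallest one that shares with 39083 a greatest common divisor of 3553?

60401

gcd(a, 39083) = 3553 forces 3553 | a; write a = 3553s. Then gcd(3553s, 3553·11) = 3553·gcd(s, 11), so need gcd(s, 11) = 1.
3553s > 56848 gives s ≥ 17. The least s ≥ 17 coprime to 11 is 17, so a = 3553·17 = 60401.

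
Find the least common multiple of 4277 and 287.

gcd first: 4277 = 14·287 + 259; 287 = 1·259 + 28; 259 = 9·28 + 7; 28 = 4·7 + 0 → gcd = 7
lcm = 4277·287/gcd = 1227499/7 = 175357

175357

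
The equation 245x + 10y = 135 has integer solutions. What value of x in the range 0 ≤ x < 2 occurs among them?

1

Euclid: 245 = 24·10 + 5; 10 = 2·5 + 0 → gcd = 5; 135 = 5·27.
Back-substitution yields 245·(1) + 10·(-24) = 5, so one solution is x = 1·27 = 27, y = -24·27 = -648.
Solutions in x differ by 10/5 = 2; the one in [0, 2) is 27 mod 2 = 1.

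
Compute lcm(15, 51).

15 = 3 · 5; 51 = 3 · 17
max exponents: 3 · 5 · 17 = 255

255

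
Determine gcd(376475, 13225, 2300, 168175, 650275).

25

376475 = 5² · 11 · 37²; 13225 = 5² · 23²; 2300 = 2² · 5² · 23; 168175 = 5² · 7 · 31²; 650275 = 5² · 19 · 37²
gcd takes min exponent of each prime: 5² = 25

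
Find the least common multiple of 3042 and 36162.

3042 = 2 · 3² · 13²; 36162 = 2 · 3² · 7² · 41
max exponents: 2 · 3² · 7² · 13² · 41 = 6111378

6111378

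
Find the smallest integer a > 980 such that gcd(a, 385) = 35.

gcd(a, 385) = 35 forces 35 | a; write a = 35s. Then gcd(35s, 35·11) = 35·gcd(s, 11), so need gcd(s, 11) = 1.
35s > 980 gives s ≥ 29. The least s ≥ 29 coprime to 11 is 29, so a = 35·29 = 1015.

1015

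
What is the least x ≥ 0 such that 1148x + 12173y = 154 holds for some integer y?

Euclid: 12173 = 10·1148 + 693; 1148 = 1·693 + 455; 693 = 1·455 + 238; 455 = 1·238 + 217; 238 = 1·217 + 21; 217 = 10·21 + 7; 21 = 3·7 + 0 → gcd = 7; 154 = 7·22.
Back-substitution yields 1148·(562) + 12173·(-53) = 7, so one solution is x = 562·22 = 12364, y = -53·22 = -1166.
Solutions in x differ by 12173/7 = 1739; the one in [0, 1739) is 12364 mod 1739 = 191.

191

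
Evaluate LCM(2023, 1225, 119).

2023 = 7 · 17²; 1225 = 5² · 7²; 119 = 7 · 17
lcm takes max exponent of each prime: 5² · 7² · 17² = 354025

354025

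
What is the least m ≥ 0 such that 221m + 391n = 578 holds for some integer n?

15

Euclid: 391 = 1·221 + 170; 221 = 1·170 + 51; 170 = 3·51 + 17; 51 = 3·17 + 0 → gcd = 17; 578 = 17·34.
Back-substitution yields 221·(-7) + 391·(4) = 17, so one solution is m = -7·34 = -238, n = 4·34 = 136.
Solutions in m differ by 391/17 = 23; the one in [0, 23) is -238 mod 23 = 15.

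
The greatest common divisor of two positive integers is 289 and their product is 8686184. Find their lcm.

30056

gcd·lcm = product, so lcm = 8686184/289 = 30056.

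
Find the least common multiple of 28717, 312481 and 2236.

2761082116

lcm(28717, 312481) = 28717·312481/gcd = 8973516877/13 = 690270529
lcm(690270529, 2236) = 690270529·2236/gcd = 1543444902844/559 = 2761082116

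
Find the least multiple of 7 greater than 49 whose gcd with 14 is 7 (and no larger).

gcd(x, 14) = 7 forces 7 | x; write x = 7s. Then gcd(7s, 7·2) = 7·gcd(s, 2), so need gcd(s, 2) = 1.
7s > 49 gives s ≥ 8. The least s ≥ 8 coprime to 2 is 9, so x = 7·9 = 63.

63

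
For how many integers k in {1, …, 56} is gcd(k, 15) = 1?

30

Prime factors of 15: 3, 5. Count integers ≤ 56 divisible by none of them.
By inclusion–exclusion: 56 − ⌊56/3⌋ − ⌊56/5⌋ + ⌊56/15⌋ = 30.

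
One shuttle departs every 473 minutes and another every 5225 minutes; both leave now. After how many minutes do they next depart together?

gcd first: 5225 = 11·473 + 22; 473 = 21·22 + 11; 22 = 2·11 + 0 → gcd = 11
lcm = 473·5225/gcd = 2471425/11 = 224675

224675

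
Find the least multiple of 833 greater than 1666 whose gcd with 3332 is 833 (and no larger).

3332 = 833·4. Any x with gcd(x, 3332) = 833 is a multiple of 833, say 833s, with s coprime to 4.
Need s > 1666/833, so s ≥ 3. First s ≥ 3 with gcd(s, 4) = 1 is s = 3. Thus x = 833·3 = 2499.

2499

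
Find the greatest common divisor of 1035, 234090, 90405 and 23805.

gcd(1035, 234090): 234090 = 226·1035 + 180; 1035 = 5·180 + 135; 180 = 1·135 + 45; 135 = 3·45 + 0 → 45
gcd(45, 90405): 90405 = 2009·45 + 0 → 45
gcd(45, 23805): 23805 = 529·45 + 0 → 45

45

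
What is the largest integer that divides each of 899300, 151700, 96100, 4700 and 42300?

100

899300 = 2² · 5² · 17 · 23²; 151700 = 2² · 5² · 37 · 41; 96100 = 2² · 5² · 31²; 4700 = 2² · 5² · 47; 42300 = 2² · 3² · 5² · 47
gcd takes min exponent of each prime: 2² · 5² = 100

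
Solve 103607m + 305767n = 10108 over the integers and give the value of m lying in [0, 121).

6

gcd(103607, 305767) = 2527 (Euclid: 305767 = 2·103607 + 98553; 103607 = 1·98553 + 5054; 98553 = 19·5054 + 2527; 5054 = 2·2527 + 0), and 2527 | 10108.
Extended Euclid: 103607·(-59) + 305767·(20) = 2527. Scale by 4: m₀ = -236.
General solution m = m₀ + 121t; reducing mod 121 gives m = 6 (and n = -2).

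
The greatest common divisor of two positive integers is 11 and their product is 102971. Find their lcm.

9361

gcd·lcm = product, so lcm = 102971/11 = 9361.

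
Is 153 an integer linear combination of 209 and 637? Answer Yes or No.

By Bézout, 209x − 637y = 153 has integer solutions iff gcd(209, 637) | 153.
Euclid: 637 = 3·209 + 10; 209 = 20·10 + 9; 10 = 1·9 + 1; 9 = 9·1 + 0. gcd = 1; 153 mod 1 = 0. Yes.

Yes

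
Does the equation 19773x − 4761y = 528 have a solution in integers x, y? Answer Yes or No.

No

gcd(19773, 4761): 19773 = 4·4761 + 729; 4761 = 6·729 + 387; 729 = 1·387 + 342; 387 = 1·342 + 45; 342 = 7·45 + 27; 45 = 1·27 + 18; 27 = 1·18 + 9; 18 = 2·9 + 0 → 9
9 does not divide 528, so a solution does not exist.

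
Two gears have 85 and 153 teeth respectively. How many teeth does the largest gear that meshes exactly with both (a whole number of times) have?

Euclid: 153 = 1·85 + 68; 85 = 1·68 + 17; 68 = 4·17 + 0. Last nonzero remainder: 17.

17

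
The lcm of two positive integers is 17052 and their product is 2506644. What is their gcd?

147

From gcd × lcm = uv: gcd = 2506644 / 17052 = 147.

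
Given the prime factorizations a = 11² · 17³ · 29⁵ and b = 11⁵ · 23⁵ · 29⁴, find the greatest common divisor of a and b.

min exponent per shared prime: 11² · 29⁴ = 85581001

85581001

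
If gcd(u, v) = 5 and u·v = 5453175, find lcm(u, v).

1090635

For any two positive integers, gcd × lcm equals their product. Hence lcm = 5453175 / 5 = 1090635.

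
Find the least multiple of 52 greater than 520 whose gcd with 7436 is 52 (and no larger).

624

gcd(m, 7436) = 52 forces 52 | m; write m = 52s. Then gcd(52s, 52·143) = 52·gcd(s, 143), so need gcd(s, 143) = 1.
52s > 520 gives s ≥ 11. The least s ≥ 11 coprime to 143 is 12, so m = 52·12 = 624.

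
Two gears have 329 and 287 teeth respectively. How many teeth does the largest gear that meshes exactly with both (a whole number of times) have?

7

329 = 7 · 47
287 = 7 · 41
Common: 7 = 7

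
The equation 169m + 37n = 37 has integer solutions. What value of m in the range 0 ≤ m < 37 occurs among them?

0

Reduce mod 37: 169m ≡ 37 (mod 37). With g = gcd(169, 37) = 1 dividing 37, divide through: 169m ≡ 37 (mod 37).
Since gcd(169, 37) = 1, m ≡ 37·(169)⁻¹ ≡ 0 (mod 37). Smallest non-negative: 0.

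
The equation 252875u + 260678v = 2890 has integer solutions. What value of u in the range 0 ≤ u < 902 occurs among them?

gcd(252875, 260678) = 289 (Euclid: 260678 = 1·252875 + 7803; 252875 = 32·7803 + 3179; 7803 = 2·3179 + 1445; 3179 = 2·1445 + 289; 1445 = 5·289 + 0), and 289 | 2890.
Extended Euclid: 252875·(167) + 260678·(-162) = 289. Scale by 10: u₀ = 1670.
General solution u = u₀ + 902t; reducing mod 902 gives u = 768 (and v = -745).

768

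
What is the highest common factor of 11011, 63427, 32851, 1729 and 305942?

gcd(11011, 63427): 63427 = 5·11011 + 8372; 11011 = 1·8372 + 2639; 8372 = 3·2639 + 455; 2639 = 5·455 + 364; 455 = 1·364 + 91; 364 = 4·91 + 0 → 91
gcd(91, 32851): 32851 = 361·91 + 0 → 91
gcd(91, 1729): 1729 = 19·91 + 0 → 91
gcd(91, 305942): 305942 = 3362·91 + 0 → 91

91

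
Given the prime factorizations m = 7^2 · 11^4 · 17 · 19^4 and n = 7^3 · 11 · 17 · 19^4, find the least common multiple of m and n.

11125721536391

max exponent per prime: 7^3 · 11^4 · 17 · 19^4 = 11125721536391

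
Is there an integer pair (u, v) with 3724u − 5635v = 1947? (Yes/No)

By Bézout, 3724u − 5635v = 1947 has integer solutions iff gcd(3724, 5635) | 1947.
Euclid: 5635 = 1·3724 + 1911; 3724 = 1·1911 + 1813; 1911 = 1·1813 + 98; 1813 = 18·98 + 49; 98 = 2·49 + 0. gcd = 49; 1947 mod 49 = 36. No.

No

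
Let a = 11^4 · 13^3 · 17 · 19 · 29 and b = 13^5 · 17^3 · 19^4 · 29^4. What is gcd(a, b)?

20579299

min exponent per shared prime: 13^3 · 17 · 19 · 29 = 20579299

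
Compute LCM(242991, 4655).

gcd first: 242991 = 52·4655 + 931; 4655 = 5·931 + 0 → gcd = 931
lcm = 242991·4655/gcd = 1131123105/931 = 1214955

1214955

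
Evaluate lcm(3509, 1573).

45617

gcd first: 3509 = 2·1573 + 363; 1573 = 4·363 + 121; 363 = 3·121 + 0 → gcd = 121
lcm = 3509·1573/gcd = 5519657/121 = 45617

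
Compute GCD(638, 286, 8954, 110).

gcd(638, 286): 638 = 2·286 + 66; 286 = 4·66 + 22; 66 = 3·22 + 0 → 22
gcd(22, 8954): 8954 = 407·22 + 0 → 22
gcd(22, 110): 110 = 5·22 + 0 → 22

22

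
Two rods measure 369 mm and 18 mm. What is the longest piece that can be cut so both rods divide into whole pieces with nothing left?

9

Euclid: 369 = 20·18 + 9; 18 = 2·9 + 0. Last nonzero remainder: 9.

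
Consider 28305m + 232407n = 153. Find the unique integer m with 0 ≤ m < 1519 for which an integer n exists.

1363

Euclid: 232407 = 8·28305 + 5967; 28305 = 4·5967 + 4437; 5967 = 1·4437 + 1530; 4437 = 2·1530 + 1377; 1530 = 1·1377 + 153; 1377 = 9·153 + 0 → gcd = 153; 153 = 153·1.
Back-substitution yields 28305·(-156) + 232407·(19) = 153, so one solution is m = -156·1 = -156, n = 19·1 = 19.
Solutions in m differ by 232407/153 = 1519; the one in [0, 1519) is -156 mod 1519 = 1363.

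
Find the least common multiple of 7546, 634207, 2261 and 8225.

7546 = 2 · 7³ · 11; 634207 = 7³ · 43²; 2261 = 7 · 17 · 19; 8225 = 5² · 7 · 47
lcm takes max exponent of each prime: 2 · 5² · 7³ · 11 · 17 · 19 · 43² · 47 = 5295343056850

5295343056850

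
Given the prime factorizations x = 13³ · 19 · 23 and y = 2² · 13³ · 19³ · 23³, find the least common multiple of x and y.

max exponent per prime: 2² · 13³ · 19³ · 23³ = 733388944964

733388944964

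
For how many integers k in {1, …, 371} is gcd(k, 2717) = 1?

2717 = 11·13·19. Inclusion–exclusion on these primes:
371 − ⌊371/11⌋ − ⌊371/13⌋ − ⌊371/19⌋ + ⌊371/143⌋ + ⌊371/209⌋ + ⌊371/247⌋ − ⌊371/2717⌋ = 295

295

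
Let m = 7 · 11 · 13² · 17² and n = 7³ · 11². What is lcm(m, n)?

max exponent per prime: 7³ · 11² · 13² · 17² = 2027048023

2027048023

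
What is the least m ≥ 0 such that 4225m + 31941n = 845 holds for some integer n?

38

Euclid: 31941 = 7·4225 + 2366; 4225 = 1·2366 + 1859; 2366 = 1·1859 + 507; 1859 = 3·507 + 338; 507 = 1·338 + 169; 338 = 2·169 + 0 → gcd = 169; 845 = 169·5.
Back-substitution yields 4225·(-68) + 31941·(9) = 169, so one solution is m = -68·5 = -340, n = 9·5 = 45.
Solutions in m differ by 31941/169 = 189; the one in [0, 189) is -340 mod 189 = 38.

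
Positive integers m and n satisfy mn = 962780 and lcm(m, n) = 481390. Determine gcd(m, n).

From gcd × lcm = mn: gcd = 962780 / 481390 = 2.

2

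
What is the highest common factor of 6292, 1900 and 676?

4

6292 = 2² · 11² · 13; 1900 = 2² · 5² · 19; 676 = 2² · 13²
gcd takes min exponent of each prime: 2² = 4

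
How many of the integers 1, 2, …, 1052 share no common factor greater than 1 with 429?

589

Prime factors of 429: 3, 11, 13. Count integers ≤ 1052 divisible by none of them.
By inclusion–exclusion: 1052 − ⌊1052/3⌋ − ⌊1052/11⌋ − ⌊1052/13⌋ + ⌊1052/33⌋ + ⌊1052/39⌋ + ⌊1052/143⌋ − ⌊1052/429⌋ = 589.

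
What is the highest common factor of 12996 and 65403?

Euclid: 65403 = 5·12996 + 423; 12996 = 30·423 + 306; 423 = 1·306 + 117; 306 = 2·117 + 72; 117 = 1·72 + 45; 72 = 1·45 + 27; 45 = 1·27 + 18; 27 = 1·18 + 9; 18 = 2·9 + 0. Last nonzero remainder: 9.

9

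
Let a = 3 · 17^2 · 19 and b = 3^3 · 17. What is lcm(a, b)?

148257

max exponent per prime: 3^3 · 17^2 · 19 = 148257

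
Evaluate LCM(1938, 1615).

gcd first: 1938 = 1·1615 + 323; 1615 = 5·323 + 0 → gcd = 323
lcm = 1938·1615/gcd = 3129870/323 = 9690

9690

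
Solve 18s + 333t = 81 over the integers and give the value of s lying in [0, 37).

23

Euclid: 333 = 18·18 + 9; 18 = 2·9 + 0 → gcd = 9; 81 = 9·9.
Back-substitution yields 18·(-18) + 333·(1) = 9, so one solution is s = -18·9 = -162, t = 1·9 = 9.
Solutions in s differ by 333/9 = 37; the one in [0, 37) is -162 mod 37 = 23.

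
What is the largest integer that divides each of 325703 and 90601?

Euclid: 325703 = 3·90601 + 53900; 90601 = 1·53900 + 36701; 53900 = 1·36701 + 17199; 36701 = 2·17199 + 2303; 17199 = 7·2303 + 1078; 2303 = 2·1078 + 147; 1078 = 7·147 + 49; 147 = 3·49 + 0. Last nonzero remainder: 49.

49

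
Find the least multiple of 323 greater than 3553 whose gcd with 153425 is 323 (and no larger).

3876

gcd(k, 153425) = 323 forces 323 | k; write k = 323s. Then gcd(323s, 323·475) = 323·gcd(s, 475), so need gcd(s, 475) = 1.
323s > 3553 gives s ≥ 12. The least s ≥ 12 coprime to 475 is 12, so k = 323·12 = 3876.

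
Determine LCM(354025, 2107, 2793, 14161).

lcm(354025, 2107) = 354025·2107/gcd = 745930675/49 = 15223075
lcm(15223075, 2793) = 15223075·2793/gcd = 42518048475/49 = 867715275
lcm(867715275, 14161) = 867715275·14161/gcd = 12287716009275/14161 = 867715275

867715275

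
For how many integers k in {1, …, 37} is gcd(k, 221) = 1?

221 = 13·17. Inclusion–exclusion on these primes:
37 − ⌊37/13⌋ − ⌊37/17⌋ + ⌊37/221⌋ = 33

33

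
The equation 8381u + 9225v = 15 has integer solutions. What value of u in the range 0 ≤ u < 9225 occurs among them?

7815

Reduce mod 9225: 8381u ≡ 15 (mod 9225). With g = gcd(8381, 9225) = 1 dividing 15, divide through: 8381u ≡ 15 (mod 9225).
Since gcd(8381, 9225) = 1, u ≡ 15·(8381)⁻¹ ≡ 7815 (mod 9225). Smallest non-negative: 7815.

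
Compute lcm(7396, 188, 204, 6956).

7396 = 2² · 43²; 188 = 2² · 47; 204 = 2² · 3 · 17; 6956 = 2² · 37 · 47
lcm takes max exponent of each prime: 2² · 3 · 17 · 37 · 43² · 47 = 655943844

655943844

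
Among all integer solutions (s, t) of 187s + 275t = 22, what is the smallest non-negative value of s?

6

Reduce mod 275: 187s ≡ 22 (mod 275). With g = gcd(187, 275) = 11 dividing 22, divide through: 17s ≡ 2 (mod 25).
Since gcd(17, 25) = 1, s ≡ 2·(17)⁻¹ ≡ 6 (mod 25). Smallest non-negative: 6.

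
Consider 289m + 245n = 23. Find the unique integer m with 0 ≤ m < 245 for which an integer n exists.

162

Reduce mod 245: 289m ≡ 23 (mod 245). With g = gcd(289, 245) = 1 dividing 23, divide through: 289m ≡ 23 (mod 245).
Since gcd(289, 245) = 1, m ≡ 23·(289)⁻¹ ≡ 162 (mod 245). Smallest non-negative: 162.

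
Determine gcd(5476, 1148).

4

Euclid: 5476 = 4·1148 + 884; 1148 = 1·884 + 264; 884 = 3·264 + 92; 264 = 2·92 + 80; 92 = 1·80 + 12; 80 = 6·12 + 8; 12 = 1·8 + 4; 8 = 2·4 + 0. Last nonzero remainder: 4.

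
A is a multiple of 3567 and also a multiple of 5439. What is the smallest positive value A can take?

gcd first: 5439 = 1·3567 + 1872; 3567 = 1·1872 + 1695; 1872 = 1·1695 + 177; 1695 = 9·177 + 102; 177 = 1·102 + 75; 102 = 1·75 + 27; 75 = 2·27 + 21; 27 = 1·21 + 6; 21 = 3·6 + 3; 6 = 2·3 + 0 → gcd = 3
lcm = 3567·5439/gcd = 19400913/3 = 6466971

6466971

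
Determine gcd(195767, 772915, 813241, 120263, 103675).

143

gcd(195767, 772915): 772915 = 3·195767 + 185614; 195767 = 1·185614 + 10153; 185614 = 18·10153 + 2860; 10153 = 3·2860 + 1573; 2860 = 1·1573 + 1287; 1573 = 1·1287 + 286; 1287 = 4·286 + 143; 286 = 2·143 + 0 → 143
gcd(143, 813241): 813241 = 5687·143 + 0 → 143
gcd(143, 120263): 120263 = 841·143 + 0 → 143
gcd(143, 103675): 103675 = 725·143 + 0 → 143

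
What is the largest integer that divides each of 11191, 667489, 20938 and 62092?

361

11191 = 19² · 31; 667489 = 19² · 43²; 20938 = 2 · 19² · 29; 62092 = 2² · 19² · 43
gcd takes min exponent of each prime: 19² = 361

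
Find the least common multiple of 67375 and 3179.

19471375

gcd first: 67375 = 21·3179 + 616; 3179 = 5·616 + 99; 616 = 6·99 + 22; 99 = 4·22 + 11; 22 = 2·11 + 0 → gcd = 11
lcm = 67375·3179/gcd = 214185125/11 = 19471375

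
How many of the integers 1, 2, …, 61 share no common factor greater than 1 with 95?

46

95 = 5·19. Inclusion–exclusion on these primes:
61 − ⌊61/5⌋ − ⌊61/19⌋ + ⌊61/95⌋ = 46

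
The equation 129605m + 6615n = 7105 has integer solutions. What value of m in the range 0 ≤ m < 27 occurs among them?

gcd(129605, 6615) = 245 (Euclid: 129605 = 19·6615 + 3920; 6615 = 1·3920 + 2695; 3920 = 1·2695 + 1225; 2695 = 2·1225 + 245; 1225 = 5·245 + 0), and 245 | 7105.
Extended Euclid: 129605·(-5) + 6615·(98) = 245. Scale by 29: m₀ = -145.
General solution m = m₀ + 27t; reducing mod 27 gives m = 17 (and n = -332).

17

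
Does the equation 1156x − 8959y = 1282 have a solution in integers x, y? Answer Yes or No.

No

gcd(1156, 8959): 8959 = 7·1156 + 867; 1156 = 1·867 + 289; 867 = 3·289 + 0 → 289
289 does not divide 1282, so a solution does not exist.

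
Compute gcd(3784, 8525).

Euclid: 8525 = 2·3784 + 957; 3784 = 3·957 + 913; 957 = 1·913 + 44; 913 = 20·44 + 33; 44 = 1·33 + 11; 33 = 3·11 + 0. Last nonzero remainder: 11.

11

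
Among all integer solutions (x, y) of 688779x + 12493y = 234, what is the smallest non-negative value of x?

826

gcd(688779, 12493) = 13 (Euclid: 688779 = 55·12493 + 1664; 12493 = 7·1664 + 845; 1664 = 1·845 + 819; 845 = 1·819 + 26; 819 = 31·26 + 13; 26 = 2·13 + 0), and 13 | 234.
Extended Euclid: 688779·(473) + 12493·(-26078) = 13. Scale by 18: x₀ = 8514.
General solution x = x₀ + 961t; reducing mod 961 gives x = 826 (and y = -45540).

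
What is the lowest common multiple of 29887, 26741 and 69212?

29887 = 11² · 13 · 19; 26741 = 11² · 13 · 17; 69212 = 2² · 11³ · 13
lcm takes max exponent of each prime: 2² · 11³ · 13 · 17 · 19 = 22355476

22355476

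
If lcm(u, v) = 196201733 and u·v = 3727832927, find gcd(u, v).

From gcd × lcm = uv: gcd = 3727832927 / 196201733 = 19.

19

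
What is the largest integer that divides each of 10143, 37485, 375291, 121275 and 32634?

gcd(10143, 37485): 37485 = 3·10143 + 7056; 10143 = 1·7056 + 3087; 7056 = 2·3087 + 882; 3087 = 3·882 + 441; 882 = 2·441 + 0 → 441
gcd(441, 375291): 375291 = 851·441 + 0 → 441
gcd(441, 121275): 121275 = 275·441 + 0 → 441
gcd(441, 32634): 32634 = 74·441 + 0 → 441

441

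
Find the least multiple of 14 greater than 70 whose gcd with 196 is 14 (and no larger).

126

gcd(m, 196) = 14 forces 14 | m; write m = 14s. Then gcd(14s, 14·14) = 14·gcd(s, 14), so need gcd(s, 14) = 1.
14s > 70 gives s ≥ 6. The least s ≥ 6 coprime to 14 is 9, so m = 14·9 = 126.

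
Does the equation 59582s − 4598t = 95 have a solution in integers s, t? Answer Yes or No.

No

gcd(59582, 4598): 59582 = 12·4598 + 4406; 4598 = 1·4406 + 192; 4406 = 22·192 + 182; 192 = 1·182 + 10; 182 = 18·10 + 2; 10 = 5·2 + 0 → 2
2 does not divide 95, so a solution does not exist.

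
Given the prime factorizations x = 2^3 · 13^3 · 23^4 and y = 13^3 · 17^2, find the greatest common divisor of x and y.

min exponent per shared prime: 13^3 = 2197

2197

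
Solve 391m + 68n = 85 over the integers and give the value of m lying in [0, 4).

3

Euclid: 391 = 5·68 + 51; 68 = 1·51 + 17; 51 = 3·17 + 0 → gcd = 17; 85 = 17·5.
Back-substitution yields 391·(-1) + 68·(6) = 17, so one solution is m = -1·5 = -5, n = 6·5 = 30.
Solutions in m differ by 68/17 = 4; the one in [0, 4) is -5 mod 4 = 3.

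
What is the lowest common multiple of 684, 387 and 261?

684 = 2² · 3² · 19; 387 = 3² · 43; 261 = 3² · 29
lcm takes max exponent of each prime: 2² · 3² · 19 · 29 · 43 = 852948

852948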